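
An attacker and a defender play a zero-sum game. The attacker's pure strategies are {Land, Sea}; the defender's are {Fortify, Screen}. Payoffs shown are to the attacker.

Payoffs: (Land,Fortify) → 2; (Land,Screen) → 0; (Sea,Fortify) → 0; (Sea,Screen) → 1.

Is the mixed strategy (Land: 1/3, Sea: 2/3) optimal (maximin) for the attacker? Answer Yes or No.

Against Fortify this mix gives (1/3)·2 + (2/3)·0 = 2/3.
Against Screen this mix gives (1/3)·0 + (2/3)·1 = 2/3.
All of the defender's active replies (Fortify, Screen) yield 2/3, and no column does worse for the attacker. The mix makes the defender indifferent and guarantees 2/3, so it is optimal.

Yes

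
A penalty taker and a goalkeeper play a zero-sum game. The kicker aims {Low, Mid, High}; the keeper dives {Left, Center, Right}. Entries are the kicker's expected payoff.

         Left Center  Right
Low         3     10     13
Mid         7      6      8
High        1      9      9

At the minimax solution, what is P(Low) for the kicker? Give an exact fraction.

Row minima: Low → 3, Mid → 6, High → 1; maximin = 6.
Column maxima: Left → 7, Center → 10, Right → 13; minimax = 7.
6 ≠ 7, so there is no saddle point; optimal play is mixed.
High is strictly dominated by Low, so the kicker never plays it.
Right is strictly dominated by Left (it gives the kicker strictly more in every row), so the keeper never plays it.
On the remaining 2×2 (Low, Mid vs Left, Center):
Let the kicker play Low with probability p. Expected payoff against Left: 3p + 7(1−p) = −4p + 7; against Center: 10p + 6(1−p) = 4p + 6.
Setting these equal: −4p + 7 = 4p + 6 ⇒ −8p = -1 ⇒ p = 1/8, and the value is (-4)·(1/8) + 7 = 13/2.
For the keeper: with q = P(Left), equating Low's and Mid's payoffs gives −7q + 10 = q + 6 ⇒ q = 1/2.

1/8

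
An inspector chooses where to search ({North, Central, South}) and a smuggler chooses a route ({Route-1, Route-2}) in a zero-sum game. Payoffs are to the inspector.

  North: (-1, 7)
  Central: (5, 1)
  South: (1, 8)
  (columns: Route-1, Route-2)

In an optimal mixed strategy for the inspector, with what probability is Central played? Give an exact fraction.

7/11

Row minima: North → -1, Central → 1, South → 1; maximin = 1.
Column maxima: Route-1 → 5, Route-2 → 8; minimax = 5.
1 ≠ 5, so there is no saddle point; optimal play is mixed.
North is strictly dominated by South, so the inspector never plays it.
On the remaining 2×2 (Central, South vs Route-1, Route-2):
Let the inspector play Central with probability p. Expected payoff against Route-1: 5p + 1(1−p) = 4p + 1; against Route-2: 1p + 8(1−p) = −7p + 8.
Setting these equal: 4p + 1 = −7p + 8 ⇒ 11p = 7 ⇒ p = 7/11, and the value is (4)·(7/11) + 1 = 39/11.
For the smuggler: with q = P(Route-1), equating Central's and South's payoffs gives 4q + 1 = −7q + 8 ⇒ q = 7/11.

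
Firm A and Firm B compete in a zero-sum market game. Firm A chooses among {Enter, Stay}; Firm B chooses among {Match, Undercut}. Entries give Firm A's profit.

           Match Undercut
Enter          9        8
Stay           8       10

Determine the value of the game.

26/3

Row minima: Enter → 8, Stay → 8; maximin = 8.
Column maxima: Match → 9, Undercut → 10; minimax = 9.
8 ≠ 9, so there is no saddle point; optimal play is mixed.
Let Firm A play Enter with probability p. Expected payoff against Match: 9p + 8(1−p) = p + 8; against Undercut: 8p + 10(1−p) = −2p + 10.
Setting these equal: p + 8 = −2p + 10 ⇒ 3p = 2 ⇒ p = 2/3, and the value is (1)·(2/3) + 8 = 26/3.
For Firm B: with q = P(Match), equating Enter's and Stay's payoffs gives q + 8 = −2q + 10 ⇒ q = 2/3.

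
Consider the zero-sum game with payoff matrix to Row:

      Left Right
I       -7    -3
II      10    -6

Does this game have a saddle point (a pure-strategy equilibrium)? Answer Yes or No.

No

Row minima: I → -7, II → -6; maximin = -6.
Column maxima: Left → 10, Right → -3; minimax = -3.
-6 ≠ -3, so no pure-strategy equilibrium exists.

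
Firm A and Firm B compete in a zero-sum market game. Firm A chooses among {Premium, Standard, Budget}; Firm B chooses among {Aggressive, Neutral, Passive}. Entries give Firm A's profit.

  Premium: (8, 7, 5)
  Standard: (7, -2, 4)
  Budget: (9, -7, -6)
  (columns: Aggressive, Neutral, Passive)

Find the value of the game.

Row minima: Premium → 5, Standard → -2, Budget → -7; maximin = 5.
Column maxima: Aggressive → 9, Neutral → 7, Passive → 5; minimax = 5.
Since maximin = minimax = 5, there is a saddle point and the value is 5.

5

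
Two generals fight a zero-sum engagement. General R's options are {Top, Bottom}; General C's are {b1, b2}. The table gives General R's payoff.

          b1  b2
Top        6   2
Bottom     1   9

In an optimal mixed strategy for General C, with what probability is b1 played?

Row minima: Top → 2, Bottom → 1; maximin = 2.
Column maxima: b1 → 6, b2 → 9; minimax = 6.
2 ≠ 6, so there is no saddle point; optimal play is mixed.
Let General R play Top with probability p. Expected payoff against b1: 6p + 1(1−p) = 5p + 1; against b2: 2p + 9(1−p) = −7p + 9.
Setting these equal: 5p + 1 = −7p + 9 ⇒ 12p = 8 ⇒ p = 2/3, and the value is (5)·(2/3) + 1 = 13/3.
For General C: with q = P(b1), equating Top's and Bottom's payoffs gives 4q + 2 = −8q + 9 ⇒ q = 7/12.

7/12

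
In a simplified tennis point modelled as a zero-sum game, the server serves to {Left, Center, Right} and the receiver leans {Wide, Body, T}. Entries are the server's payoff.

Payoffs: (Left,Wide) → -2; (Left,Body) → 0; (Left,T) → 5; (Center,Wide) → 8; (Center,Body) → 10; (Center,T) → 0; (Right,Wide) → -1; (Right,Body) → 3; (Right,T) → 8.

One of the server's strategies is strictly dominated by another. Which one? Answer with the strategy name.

Right gives a strictly higher payoff than Left against every column: -1 > -2, 3 > 0, 8 > 5.
So Left is strictly dominated and the server never plays it.

Left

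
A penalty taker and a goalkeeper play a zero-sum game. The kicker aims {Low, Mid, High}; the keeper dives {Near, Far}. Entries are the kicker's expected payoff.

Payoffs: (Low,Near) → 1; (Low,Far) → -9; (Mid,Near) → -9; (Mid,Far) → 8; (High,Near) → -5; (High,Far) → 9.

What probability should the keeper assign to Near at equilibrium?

3/4

Row minima: Low → -9, Mid → -9, High → -5; maximin = -5.
Column maxima: Near → 1, Far → 9; minimax = 1.
-5 ≠ 1, so there is no saddle point; optimal play is mixed.
Mid is strictly dominated by High, so the kicker never plays it.
On the remaining 2×2 (Low, High vs Near, Far):
Let the kicker play Low with probability p. Expected payoff against Near: 1p + (-5)(1−p) = 6p − 5; against Far: (-9)p + 9(1−p) = −18p + 9.
Setting these equal: 6p − 5 = −18p + 9 ⇒ 24p = 14 ⇒ p = 7/12, and the value is (6)·(7/12) − 5 = -3/2.
For the keeper: with q = P(Near), equating Low's and High's payoffs gives 10q − 9 = −14q + 9 ⇒ q = 3/4.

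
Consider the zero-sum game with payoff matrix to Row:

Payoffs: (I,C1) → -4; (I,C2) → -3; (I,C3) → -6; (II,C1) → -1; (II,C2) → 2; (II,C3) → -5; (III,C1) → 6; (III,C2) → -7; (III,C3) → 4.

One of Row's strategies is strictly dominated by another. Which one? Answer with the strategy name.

I

II gives a strictly higher payoff than I against every column: -1 > -4, 2 > -3, -5 > -6.
So I is strictly dominated and Row never plays it.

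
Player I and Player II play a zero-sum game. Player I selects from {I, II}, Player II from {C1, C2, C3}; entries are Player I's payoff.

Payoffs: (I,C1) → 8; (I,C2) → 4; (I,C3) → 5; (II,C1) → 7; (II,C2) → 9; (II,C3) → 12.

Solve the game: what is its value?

Row minima: I → 4, II → 7; maximin = 7.
Column maxima: C1 → 8, C2 → 9, C3 → 12; minimax = 8.
7 ≠ 8, so there is no saddle point; optimal play is mixed.
C3 is strictly dominated by C2 (it gives Player I strictly more in every row), so Player II never plays it.
On the remaining 2×2 (I, II vs C1, C2):
Let Player I play I with probability p. Expected payoff against C1: 8p + 7(1−p) = p + 7; against C2: 4p + 9(1−p) = −5p + 9.
Setting these equal: p + 7 = −5p + 9 ⇒ 6p = 2 ⇒ p = 1/3, and the value is (1)·(1/3) + 7 = 22/3.
For Player II: with q = P(C1), equating I's and II's payoffs gives 4q + 4 = −2q + 9 ⇒ q = 5/6.

22/3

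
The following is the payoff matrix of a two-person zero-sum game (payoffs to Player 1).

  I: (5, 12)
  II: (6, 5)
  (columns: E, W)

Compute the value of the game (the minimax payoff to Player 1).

47/8

Row minima: I → 5, II → 5; maximin = 5.
Column maxima: E → 6, W → 12; minimax = 6.
5 ≠ 6, so there is no saddle point; optimal play is mixed.
Let Player 1 play I with probability p. Expected payoff against E: 5p + 6(1−p) = −p + 6; against W: 12p + 5(1−p) = 7p + 5.
Setting these equal: −p + 6 = 7p + 5 ⇒ −8p = -1 ⇒ p = 1/8, and the value is (-1)·(1/8) + 6 = 47/8.
For Player 2: with q = P(E), equating I's and II's payoffs gives −7q + 12 = q + 5 ⇒ q = 7/8.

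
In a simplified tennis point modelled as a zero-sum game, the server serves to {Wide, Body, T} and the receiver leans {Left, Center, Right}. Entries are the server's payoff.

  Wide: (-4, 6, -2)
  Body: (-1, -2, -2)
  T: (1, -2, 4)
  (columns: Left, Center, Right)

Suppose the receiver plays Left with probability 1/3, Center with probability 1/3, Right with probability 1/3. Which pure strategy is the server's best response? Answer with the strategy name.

Expected payoff of Wide: (1/3)·(-4) + (1/3)·6 + (1/3)·(-2) = 0.
Expected payoff of Body: (1/3)·(-1) + (1/3)·(-2) + (1/3)·(-2) = -5/3.
Expected payoff of T: (1/3)·1 + (1/3)·(-2) + (1/3)·4 = 1.
The largest is 1, so the server's best response is T.

T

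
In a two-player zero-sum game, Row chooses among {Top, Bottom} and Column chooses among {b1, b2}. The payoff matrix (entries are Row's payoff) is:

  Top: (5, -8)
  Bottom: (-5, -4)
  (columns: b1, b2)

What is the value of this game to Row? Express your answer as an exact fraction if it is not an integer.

Row minima: Top → -8, Bottom → -5; maximin = -5.
Column maxima: b1 → 5, b2 → -4; minimax = -4.
-5 ≠ -4, so there is no saddle point; optimal play is mixed.
Let Row play Top with probability p. Expected payoff against b1: 5p + (-5)(1−p) = 10p − 5; against b2: (-8)p + (-4)(1−p) = −4p − 4.
Setting these equal: 10p − 5 = −4p − 4 ⇒ 14p = 1 ⇒ p = 1/14, and the value is (10)·(1/14) − 5 = -30/7.
For Column: with q = P(b1), equating Top's and Bottom's payoffs gives 13q − 8 = −q − 4 ⇒ q = 2/7.

-30/7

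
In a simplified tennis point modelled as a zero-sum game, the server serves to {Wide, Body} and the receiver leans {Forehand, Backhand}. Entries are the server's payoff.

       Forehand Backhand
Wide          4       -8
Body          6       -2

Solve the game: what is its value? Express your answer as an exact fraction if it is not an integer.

-2

Row minima: Wide → -8, Body → -2; maximin = -2.
Column maxima: Forehand → 6, Backhand → -2; minimax = -2.
Since maximin = minimax = -2, there is a saddle point and the value is -2.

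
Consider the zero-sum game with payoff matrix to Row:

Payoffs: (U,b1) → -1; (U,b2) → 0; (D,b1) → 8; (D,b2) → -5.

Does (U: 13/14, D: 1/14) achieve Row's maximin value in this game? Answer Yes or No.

Against b1 this mix gives (13/14)·(-1) + (1/14)·8 = -5/14.
Against b2 this mix gives (13/14)·0 + (1/14)·(-5) = -5/14.
All of Column's active replies (b1, b2) yield -5/14, and no column does worse for Row. The mix makes Column indifferent and guarantees -5/14, so it is optimal.

Yes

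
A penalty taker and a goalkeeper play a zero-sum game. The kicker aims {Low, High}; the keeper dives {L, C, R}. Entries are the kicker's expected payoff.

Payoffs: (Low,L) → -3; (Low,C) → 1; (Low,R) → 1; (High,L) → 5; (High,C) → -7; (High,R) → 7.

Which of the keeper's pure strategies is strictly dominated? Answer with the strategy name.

R

L holds the kicker's payoff strictly below R in every row: -3 < 1, 5 < 7.
So R is strictly dominated for the keeper.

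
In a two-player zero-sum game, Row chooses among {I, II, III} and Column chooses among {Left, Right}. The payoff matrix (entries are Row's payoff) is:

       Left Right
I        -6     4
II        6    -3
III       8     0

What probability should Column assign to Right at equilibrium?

7/9

Row minima: I → -6, II → -3, III → 0; maximin = 0.
Column maxima: Left → 8, Right → 4; minimax = 4.
0 ≠ 4, so there is no saddle point; optimal play is mixed.
II is strictly dominated by III, so Row never plays it.
On the remaining 2×2 (I, III vs Left, Right):
Let Row play I with probability p. Expected payoff against Left: (-6)p + 8(1−p) = −14p + 8; against Right: 4p + 0(1−p) = 4p.
Setting these equal: −14p + 8 = 4p ⇒ −18p = -8 ⇒ p = 4/9, and the value is (-14)·(4/9) + 8 = 16/9.
For Column: with q = P(Left), equating I's and III's payoffs gives −10q + 4 = 8q ⇒ q = 2/9.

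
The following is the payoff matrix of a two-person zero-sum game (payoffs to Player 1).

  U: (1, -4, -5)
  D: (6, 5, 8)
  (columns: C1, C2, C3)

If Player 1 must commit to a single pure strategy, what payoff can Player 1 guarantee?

5

Row minima: U → -5, D → 5.
The best of these is 5.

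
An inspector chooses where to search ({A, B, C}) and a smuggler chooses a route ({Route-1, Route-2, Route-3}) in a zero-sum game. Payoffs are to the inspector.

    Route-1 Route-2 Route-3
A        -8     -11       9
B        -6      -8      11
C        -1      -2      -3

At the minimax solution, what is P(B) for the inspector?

Row minima: A → -11, B → -8, C → -3; maximin = -3.
Column maxima: Route-1 → -1, Route-2 → -2, Route-3 → 11; minimax = -2.
-3 ≠ -2, so there is no saddle point; optimal play is mixed.
A is strictly dominated by B, so the inspector never plays it.
Route-1 is strictly dominated by Route-2 (it gives the inspector strictly more in every row), so the smuggler never plays it.
On the remaining 2×2 (B, C vs Route-2, Route-3):
Let the inspector play B with probability p. Expected payoff against Route-2: (-8)p + (-2)(1−p) = −6p − 2; against Route-3: 11p + (-3)(1−p) = 14p − 3.
Setting these equal: −6p − 2 = 14p − 3 ⇒ −20p = -1 ⇒ p = 1/20, and the value is (-6)·(1/20) − 2 = -23/10.
For the smuggler: with q = P(Route-2), equating B's and C's payoffs gives −19q + 11 = q − 3 ⇒ q = 7/10.

1/20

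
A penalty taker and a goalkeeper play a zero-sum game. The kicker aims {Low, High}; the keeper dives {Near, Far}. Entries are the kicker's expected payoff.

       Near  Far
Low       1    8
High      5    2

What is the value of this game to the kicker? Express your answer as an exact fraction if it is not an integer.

Row minima: Low → 1, High → 2; maximin = 2.
Column maxima: Near → 5, Far → 8; minimax = 5.
2 ≠ 5, so there is no saddle point; optimal play is mixed.
Let the kicker play Low with probability p. Expected payoff against Near: 1p + 5(1−p) = −4p + 5; against Far: 8p + 2(1−p) = 6p + 2.
Setting these equal: −4p + 5 = 6p + 2 ⇒ −10p = -3 ⇒ p = 3/10, and the value is (-4)·(3/10) + 5 = 19/5.
For the keeper: with q = P(Near), equating Low's and High's payoffs gives −7q + 8 = 3q + 2 ⇒ q = 3/5.

19/5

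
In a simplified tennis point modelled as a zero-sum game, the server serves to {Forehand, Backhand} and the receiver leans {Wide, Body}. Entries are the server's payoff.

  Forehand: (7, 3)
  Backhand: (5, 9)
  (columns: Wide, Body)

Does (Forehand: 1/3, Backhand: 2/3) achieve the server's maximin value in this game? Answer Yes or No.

No

Against Wide this mix gives (1/3)·7 + (2/3)·5 = 17/3.
Against Body this mix gives (1/3)·3 + (2/3)·9 = 7.
The receiver will play Wide, holding the server to 17/3. Shifting weight toward the row that does better against Wide would raise this floor (the equalizing mix achieves 6 against both Wide and Body), so the proposed strategy is not optimal.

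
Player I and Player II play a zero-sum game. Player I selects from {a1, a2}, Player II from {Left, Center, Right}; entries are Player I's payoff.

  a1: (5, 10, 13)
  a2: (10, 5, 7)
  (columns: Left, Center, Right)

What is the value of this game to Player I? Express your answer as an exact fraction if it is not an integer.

15/2

Row minima: a1 → 5, a2 → 5; maximin = 5.
Column maxima: Left → 10, Center → 10, Right → 13; minimax = 10.
5 ≠ 10, so there is no saddle point; optimal play is mixed.
Right is strictly dominated by Center (it gives Player I strictly more in every row), so Player II never plays it.
On the remaining 2×2 (a1, a2 vs Left, Center):
Let Player I play a1 with probability p. Expected payoff against Left: 5p + 10(1−p) = −5p + 10; against Center: 10p + 5(1−p) = 5p + 5.
Setting these equal: −5p + 10 = 5p + 5 ⇒ −10p = -5 ⇒ p = 1/2, and the value is (-5)·(1/2) + 10 = 15/2.
For Player II: with q = P(Left), equating a1's and a2's payoffs gives −5q + 10 = 5q + 5 ⇒ q = 1/2.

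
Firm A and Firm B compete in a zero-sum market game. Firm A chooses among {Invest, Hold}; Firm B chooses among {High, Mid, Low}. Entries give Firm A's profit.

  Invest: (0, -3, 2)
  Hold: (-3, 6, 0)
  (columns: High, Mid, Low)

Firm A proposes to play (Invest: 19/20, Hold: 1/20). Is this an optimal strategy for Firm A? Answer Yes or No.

No

Against High this mix gives (19/20)·0 + (1/20)·(-3) = -3/20.
Against Mid this mix gives (19/20)·(-3) + (1/20)·6 = -51/20.
Against Low this mix gives (19/20)·2 + (1/20)·0 = 19/10.
Firm B will play Mid, holding Firm A to -51/20. Shifting weight toward the row that does better against Mid would raise this floor (the equalizing mix achieves -3/4 against both Mid and High), so the proposed strategy is not optimal.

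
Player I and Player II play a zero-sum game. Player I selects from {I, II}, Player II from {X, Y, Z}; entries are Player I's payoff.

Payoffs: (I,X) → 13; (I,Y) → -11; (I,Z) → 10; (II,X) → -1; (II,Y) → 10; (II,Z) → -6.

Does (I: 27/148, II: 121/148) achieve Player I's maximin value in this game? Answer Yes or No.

Against X this mix gives (27/148)·13 + (121/148)·(-1) = 115/74.
Against Y this mix gives (27/148)·(-11) + (121/148)·10 = 913/148.
Against Z this mix gives (27/148)·10 + (121/148)·(-6) = -114/37.
Player II will play Z, holding Player I to -114/37. Shifting weight toward the row that does better against Z would raise this floor (the equalizing mix achieves 34/37 against both Z and Y), so the proposed strategy is not optimal.

No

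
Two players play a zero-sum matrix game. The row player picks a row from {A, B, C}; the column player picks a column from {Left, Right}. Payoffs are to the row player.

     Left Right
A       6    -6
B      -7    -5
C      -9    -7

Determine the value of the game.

Row minima: A → -6, B → -7, C → -9; maximin = -6.
Column maxima: Left → 6, Right → -5; minimax = -5.
-6 ≠ -5, so there is no saddle point; optimal play is mixed.
C is strictly dominated by A, so the row player never plays it.
On the remaining 2×2 (A, B vs Left, Right):
Let the row player play A with probability p. Expected payoff against Left: 6p + (-7)(1−p) = 13p − 7; against Right: (-6)p + (-5)(1−p) = −p − 5.
Setting these equal: 13p − 7 = −p − 5 ⇒ 14p = 2 ⇒ p = 1/7, and the value is (13)·(1/7) − 7 = -36/7.
For the column player: with q = P(Left), equating A's and B's payoffs gives 12q − 6 = −2q − 5 ⇒ q = 1/14.

-36/7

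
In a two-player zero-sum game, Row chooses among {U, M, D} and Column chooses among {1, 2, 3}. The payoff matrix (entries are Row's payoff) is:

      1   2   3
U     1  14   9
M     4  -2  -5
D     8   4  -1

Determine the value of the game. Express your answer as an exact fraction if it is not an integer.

73/17

Row minima: U → 1, M → -5, D → -1; maximin = 1.
Column maxima: 1 → 8, 2 → 14, 3 → 9; minimax = 8.
1 ≠ 8, so there is no saddle point; optimal play is mixed.
M is strictly dominated by D, so Row never plays it.
2 is strictly dominated by 3 (it gives Row strictly more in every row), so Column never plays it.
On the remaining 2×2 (U, D vs 1, 3):
Let Row play U with probability p. Expected payoff against 1: 1p + 8(1−p) = −7p + 8; against 3: 9p + (-1)(1−p) = 10p − 1.
Setting these equal: −7p + 8 = 10p − 1 ⇒ −17p = -9 ⇒ p = 9/17, and the value is (-7)·(9/17) + 8 = 73/17.
For Column: with q = P(1), equating U's and D's payoffs gives −8q + 9 = 9q − 1 ⇒ q = 10/17.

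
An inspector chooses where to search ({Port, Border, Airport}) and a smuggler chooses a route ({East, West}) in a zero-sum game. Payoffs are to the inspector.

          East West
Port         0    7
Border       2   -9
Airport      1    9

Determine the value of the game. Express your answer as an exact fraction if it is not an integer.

Row minima: Port → 0, Border → -9, Airport → 1; maximin = 1.
Column maxima: East → 2, West → 9; minimax = 2.
1 ≠ 2, so there is no saddle point; optimal play is mixed.
Port is strictly dominated by Airport, so the inspector never plays it.
On the remaining 2×2 (Border, Airport vs East, West):
Let the inspector play Border with probability p. Expected payoff against East: 2p + 1(1−p) = p + 1; against West: (-9)p + 9(1−p) = −18p + 9.
Setting these equal: p + 1 = −18p + 9 ⇒ 19p = 8 ⇒ p = 8/19, and the value is (1)·(8/19) + 1 = 27/19.
For the smuggler: with q = P(East), equating Border's and Airport's payoffs gives 11q − 9 = −8q + 9 ⇒ q = 18/19.

27/19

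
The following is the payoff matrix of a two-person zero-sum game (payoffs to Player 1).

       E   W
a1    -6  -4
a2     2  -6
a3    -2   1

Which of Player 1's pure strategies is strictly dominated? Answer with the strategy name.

a3 gives a strictly higher payoff than a1 against every column: -2 > -6, 1 > -4.
So a1 is strictly dominated and Player 1 never plays it.

a1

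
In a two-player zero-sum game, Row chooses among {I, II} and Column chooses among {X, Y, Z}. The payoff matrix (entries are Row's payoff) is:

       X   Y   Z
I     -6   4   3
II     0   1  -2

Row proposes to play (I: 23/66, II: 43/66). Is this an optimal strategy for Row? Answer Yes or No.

No

Against X this mix gives (23/66)·(-6) + (43/66)·0 = -23/11.
Against Y this mix gives (23/66)·4 + (43/66)·1 = 45/22.
Against Z this mix gives (23/66)·3 + (43/66)·(-2) = -17/66.
Column will play X, holding Row to -23/11. Shifting weight toward the row that does better against X would raise this floor (the equalizing mix achieves -12/11 against both X and Z), so the proposed strategy is not optimal.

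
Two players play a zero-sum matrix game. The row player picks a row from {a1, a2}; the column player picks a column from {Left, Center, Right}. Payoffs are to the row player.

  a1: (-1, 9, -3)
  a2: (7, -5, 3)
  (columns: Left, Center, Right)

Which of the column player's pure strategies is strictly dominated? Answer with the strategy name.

Right holds the row player's payoff strictly below Left in every row: -3 < -1, 3 < 7.
So Left is strictly dominated for the column player.

Left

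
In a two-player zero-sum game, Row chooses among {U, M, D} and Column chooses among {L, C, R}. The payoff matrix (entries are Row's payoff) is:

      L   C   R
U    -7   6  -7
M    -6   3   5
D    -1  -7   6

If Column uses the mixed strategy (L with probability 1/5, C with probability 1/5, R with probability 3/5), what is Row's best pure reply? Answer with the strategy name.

M

Expected payoff of U: (1/5)·(-7) + (1/5)·6 + (3/5)·(-7) = -22/5.
Expected payoff of M: (1/5)·(-6) + (1/5)·3 + (3/5)·5 = 12/5.
Expected payoff of D: (1/5)·(-1) + (1/5)·(-7) + (3/5)·6 = 2.
The largest is 12/5, so Row's best response is M.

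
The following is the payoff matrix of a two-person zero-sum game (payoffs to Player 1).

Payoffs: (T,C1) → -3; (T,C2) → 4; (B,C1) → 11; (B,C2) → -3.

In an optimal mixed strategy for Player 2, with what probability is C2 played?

Row minima: T → -3, B → -3; maximin = -3.
Column maxima: C1 → 11, C2 → 4; minimax = 4.
-3 ≠ 4, so there is no saddle point; optimal play is mixed.
Let Player 1 play T with probability p. Expected payoff against C1: (-3)p + 11(1−p) = −14p + 11; against C2: 4p + (-3)(1−p) = 7p − 3.
Setting these equal: −14p + 11 = 7p − 3 ⇒ −21p = -14 ⇒ p = 2/3, and the value is (-14)·(2/3) + 11 = 5/3.
For Player 2: with q = P(C1), equating T's and B's payoffs gives −7q + 4 = 14q − 3 ⇒ q = 1/3.

2/3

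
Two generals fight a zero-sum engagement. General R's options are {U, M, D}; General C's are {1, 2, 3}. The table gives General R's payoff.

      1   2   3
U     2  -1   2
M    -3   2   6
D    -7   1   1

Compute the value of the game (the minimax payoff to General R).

Row minima: U → -1, M → -3, D → -7; maximin = -1.
Column maxima: 1 → 2, 2 → 2, 3 → 6; minimax = 2.
-1 ≠ 2, so there is no saddle point; optimal play is mixed.
D is strictly dominated by M, so General R never plays it.
With D eliminated, 3 is strictly dominated by 2 (it gives General R strictly more in every remaining row), so General C never plays it.
On the remaining 2×2 (U, M vs 1, 2):
Let General R play U with probability p. Expected payoff against 1: 2p + (-3)(1−p) = 5p − 3; against 2: (-1)p + 2(1−p) = −3p + 2.
Setting these equal: 5p − 3 = −3p + 2 ⇒ 8p = 5 ⇒ p = 5/8, and the value is (5)·(5/8) − 3 = 1/8.
For General C: with q = P(1), equating U's and M's payoffs gives 3q − 1 = −5q + 2 ⇒ q = 3/8.

1/8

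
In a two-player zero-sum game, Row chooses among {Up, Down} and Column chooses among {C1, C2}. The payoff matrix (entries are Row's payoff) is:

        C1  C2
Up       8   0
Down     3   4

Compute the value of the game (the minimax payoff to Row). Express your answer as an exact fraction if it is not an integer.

Row minima: Up → 0, Down → 3; maximin = 3.
Column maxima: C1 → 8, C2 → 4; minimax = 4.
3 ≠ 4, so there is no saddle point; optimal play is mixed.
Let Row play Up with probability p. Expected payoff against C1: 8p + 3(1−p) = 5p + 3; against C2: 0p + 4(1−p) = −4p + 4.
Setting these equal: 5p + 3 = −4p + 4 ⇒ 9p = 1 ⇒ p = 1/9, and the value is (5)·(1/9) + 3 = 32/9.
For Column: with q = P(C1), equating Up's and Down's payoffs gives 8q = −q + 4 ⇒ q = 4/9.

32/9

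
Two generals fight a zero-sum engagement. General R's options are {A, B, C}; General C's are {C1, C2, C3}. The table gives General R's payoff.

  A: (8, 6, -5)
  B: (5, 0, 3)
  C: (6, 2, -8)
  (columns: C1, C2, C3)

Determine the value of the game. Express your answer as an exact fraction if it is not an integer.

9/7

Row minima: A → -5, B → 0, C → -8; maximin = 0.
Column maxima: C1 → 8, C2 → 6, C3 → 3; minimax = 3.
0 ≠ 3, so there is no saddle point; optimal play is mixed.
C is strictly dominated by A, so General R never plays it.
C1 is strictly dominated by C2 (it gives General R strictly more in every row), so General C never plays it.
On the remaining 2×2 (A, B vs C2, C3):
Let General R play A with probability p. Expected payoff against C2: 6p + 0(1−p) = 6p; against C3: (-5)p + 3(1−p) = −8p + 3.
Setting these equal: 6p = −8p + 3 ⇒ 14p = 3 ⇒ p = 3/14, and the value is (6)·(3/14) = 9/7.
For General C: with q = P(C2), equating A's and B's payoffs gives 11q − 5 = −3q + 3 ⇒ q = 4/7.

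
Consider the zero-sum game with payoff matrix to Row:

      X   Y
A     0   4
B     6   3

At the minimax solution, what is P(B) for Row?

4/7

Row minima: A → 0, B → 3; maximin = 3.
Column maxima: X → 6, Y → 4; minimax = 4.
3 ≠ 4, so there is no saddle point; optimal play is mixed.
Let Row play A with probability p. Expected payoff against X: 0p + 6(1−p) = −6p + 6; against Y: 4p + 3(1−p) = p + 3.
Setting these equal: −6p + 6 = p + 3 ⇒ −7p = -3 ⇒ p = 3/7, and the value is (-6)·(3/7) + 6 = 24/7.
For Column: with q = P(X), equating A's and B's payoffs gives −4q + 4 = 3q + 3 ⇒ q = 1/7.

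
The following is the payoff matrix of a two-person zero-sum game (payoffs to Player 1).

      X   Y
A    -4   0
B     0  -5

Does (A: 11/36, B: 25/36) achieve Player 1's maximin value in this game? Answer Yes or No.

No

Against X this mix gives (11/36)·(-4) + (25/36)·0 = -11/9.
Against Y this mix gives (11/36)·0 + (25/36)·(-5) = -125/36.
Player 2 will play Y, holding Player 1 to -125/36. Shifting weight toward the row that does better against Y would raise this floor (the equalizing mix achieves -20/9 against both Y and X), so the proposed strategy is not optimal.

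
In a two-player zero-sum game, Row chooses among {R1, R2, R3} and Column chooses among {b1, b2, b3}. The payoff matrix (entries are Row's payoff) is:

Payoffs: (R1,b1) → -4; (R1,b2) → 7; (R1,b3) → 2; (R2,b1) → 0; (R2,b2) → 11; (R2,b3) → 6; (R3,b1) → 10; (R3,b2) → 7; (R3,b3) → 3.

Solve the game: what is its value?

Row minima: R1 → -4, R2 → 0, R3 → 3; maximin = 3.
Column maxima: b1 → 10, b2 → 11, b3 → 6; minimax = 6.
3 ≠ 6, so there is no saddle point; optimal play is mixed.
R1 is strictly dominated by R2, so Row never plays it.
b2 is strictly dominated by b3 (it gives Row strictly more in every row), so Column never plays it.
On the remaining 2×2 (R2, R3 vs b1, b3):
Let Row play R2 with probability p. Expected payoff against b1: 0p + 10(1−p) = −10p + 10; against b3: 6p + 3(1−p) = 3p + 3.
Setting these equal: −10p + 10 = 3p + 3 ⇒ −13p = -7 ⇒ p = 7/13, and the value is (-10)·(7/13) + 10 = 60/13.
For Column: with q = P(b1), equating R2's and R3's payoffs gives −6q + 6 = 7q + 3 ⇒ q = 3/13.

60/13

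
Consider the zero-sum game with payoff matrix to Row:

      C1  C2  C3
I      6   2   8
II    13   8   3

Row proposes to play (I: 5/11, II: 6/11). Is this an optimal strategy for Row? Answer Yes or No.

Against C1 this mix gives (5/11)·6 + (6/11)·13 = 108/11.
Against C2 this mix gives (5/11)·2 + (6/11)·8 = 58/11.
Against C3 this mix gives (5/11)·8 + (6/11)·3 = 58/11.
All of Column's active replies (C2, C3) yield 58/11, and no column does worse for Row. The mix makes Column indifferent and guarantees 58/11, so it is optimal.

Yes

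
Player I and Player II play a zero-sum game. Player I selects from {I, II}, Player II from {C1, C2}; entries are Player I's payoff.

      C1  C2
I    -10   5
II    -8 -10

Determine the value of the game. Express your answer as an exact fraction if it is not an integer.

Row minima: I → -10, II → -10; maximin = -10.
Column maxima: C1 → -8, C2 → 5; minimax = -8.
-10 ≠ -8, so there is no saddle point; optimal play is mixed.
Let Player I play I with probability p. Expected payoff against C1: (-10)p + (-8)(1−p) = −2p − 8; against C2: 5p + (-10)(1−p) = 15p − 10.
Setting these equal: −2p − 8 = 15p − 10 ⇒ −17p = -2 ⇒ p = 2/17, and the value is (-2)·(2/17) − 8 = -140/17.
For Player II: with q = P(C1), equating I's and II's payoffs gives −15q + 5 = 2q − 10 ⇒ q = 15/17.

-140/17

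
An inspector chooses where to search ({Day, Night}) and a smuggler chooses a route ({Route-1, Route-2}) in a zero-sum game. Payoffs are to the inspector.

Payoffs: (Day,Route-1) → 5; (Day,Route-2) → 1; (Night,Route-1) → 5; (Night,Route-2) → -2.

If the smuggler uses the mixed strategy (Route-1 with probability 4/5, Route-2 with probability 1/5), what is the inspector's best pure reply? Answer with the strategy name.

Day

Expected payoff of Day: (4/5)·5 + (1/5)·1 = 21/5.
Expected payoff of Night: (4/5)·5 + (1/5)·(-2) = 18/5.
The largest is 21/5, so the inspector's best response is Day.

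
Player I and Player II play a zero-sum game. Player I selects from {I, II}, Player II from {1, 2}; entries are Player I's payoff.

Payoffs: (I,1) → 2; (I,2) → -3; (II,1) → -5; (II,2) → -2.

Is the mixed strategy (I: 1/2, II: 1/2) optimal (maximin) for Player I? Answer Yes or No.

Against 1 this mix gives (1/2)·2 + (1/2)·(-5) = -3/2.
Against 2 this mix gives (1/2)·(-3) + (1/2)·(-2) = -5/2.
Player II will play 2, holding Player I to -5/2. Shifting weight toward the row that does better against 2 would raise this floor (the equalizing mix achieves -19/8 against both 2 and 1), so the proposed strategy is not optimal.

No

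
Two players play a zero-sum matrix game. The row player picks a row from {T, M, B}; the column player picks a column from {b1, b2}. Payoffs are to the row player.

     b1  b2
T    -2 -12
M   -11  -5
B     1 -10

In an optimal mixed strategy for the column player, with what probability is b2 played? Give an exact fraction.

Row minima: T → -12, M → -11, B → -10; maximin = -10.
Column maxima: b1 → 1, b2 → -5; minimax = -5.
-10 ≠ -5, so there is no saddle point; optimal play is mixed.
T is strictly dominated by B, so the row player never plays it.
On the remaining 2×2 (M, B vs b1, b2):
Let the row player play M with probability p. Expected payoff against b1: (-11)p + 1(1−p) = −12p + 1; against b2: (-5)p + (-10)(1−p) = 5p − 10.
Setting these equal: −12p + 1 = 5p − 10 ⇒ −17p = -11 ⇒ p = 11/17, and the value is (-12)·(11/17) + 1 = -115/17.
For the column player: with q = P(b1), equating M's and B's payoffs gives −6q − 5 = 11q − 10 ⇒ q = 5/17.

12/17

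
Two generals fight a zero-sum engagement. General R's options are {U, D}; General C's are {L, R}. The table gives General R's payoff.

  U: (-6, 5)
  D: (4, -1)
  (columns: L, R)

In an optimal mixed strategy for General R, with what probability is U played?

Row minima: U → -6, D → -1; maximin = -1.
Column maxima: L → 4, R → 5; minimax = 4.
-1 ≠ 4, so there is no saddle point; optimal play is mixed.
Let General R play U with probability p. Expected payoff against L: (-6)p + 4(1−p) = −10p + 4; against R: 5p + (-1)(1−p) = 6p − 1.
Setting these equal: −10p + 4 = 6p − 1 ⇒ −16p = -5 ⇒ p = 5/16, and the value is (-10)·(5/16) + 4 = 7/8.
For General C: with q = P(L), equating U's and D's payoffs gives −11q + 5 = 5q − 1 ⇒ q = 3/8.

5/16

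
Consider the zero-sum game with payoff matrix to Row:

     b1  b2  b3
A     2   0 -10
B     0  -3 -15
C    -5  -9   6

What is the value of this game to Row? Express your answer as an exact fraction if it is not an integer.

-18/5

Row minima: A → -10, B → -15, C → -9; maximin = -9.
Column maxima: b1 → 2, b2 → 0, b3 → 6; minimax = 0.
-9 ≠ 0, so there is no saddle point; optimal play is mixed.
B is strictly dominated by A, so Row never plays it.
b1 is strictly dominated by b2 (it gives Row strictly more in every row), so Column never plays it.
On the remaining 2×2 (A, C vs b2, b3):
Let Row play A with probability p. Expected payoff against b2: 0p + (-9)(1−p) = 9p − 9; against b3: (-10)p + 6(1−p) = −16p + 6.
Setting these equal: 9p − 9 = −16p + 6 ⇒ 25p = 15 ⇒ p = 3/5, and the value is (9)·(3/5) − 9 = -18/5.
For Column: with q = P(b2), equating A's and C's payoffs gives 10q − 10 = −15q + 6 ⇒ q = 16/25.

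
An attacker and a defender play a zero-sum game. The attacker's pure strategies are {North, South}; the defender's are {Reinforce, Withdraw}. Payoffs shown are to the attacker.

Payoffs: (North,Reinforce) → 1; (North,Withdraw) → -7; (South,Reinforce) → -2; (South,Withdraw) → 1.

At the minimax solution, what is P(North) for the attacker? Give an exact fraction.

3/11

Row minima: North → -7, South → -2; maximin = -2.
Column maxima: Reinforce → 1, Withdraw → 1; minimax = 1.
-2 ≠ 1, so there is no saddle point; optimal play is mixed.
Let the attacker play North with probability p. Expected payoff against Reinforce: 1p + (-2)(1−p) = 3p − 2; against Withdraw: (-7)p + 1(1−p) = −8p + 1.
Setting these equal: 3p − 2 = −8p + 1 ⇒ 11p = 3 ⇒ p = 3/11, and the value is (3)·(3/11) − 2 = -13/11.
For the defender: with q = P(Reinforce), equating North's and South's payoffs gives 8q − 7 = −3q + 1 ⇒ q = 8/11.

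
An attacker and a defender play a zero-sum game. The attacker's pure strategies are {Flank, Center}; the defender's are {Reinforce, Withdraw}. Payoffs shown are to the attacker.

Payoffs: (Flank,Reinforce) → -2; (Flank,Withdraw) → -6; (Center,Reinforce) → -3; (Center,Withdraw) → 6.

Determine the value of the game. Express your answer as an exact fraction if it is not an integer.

Row minima: Flank → -6, Center → -3; maximin = -3.
Column maxima: Reinforce → -2, Withdraw → 6; minimax = -2.
-3 ≠ -2, so there is no saddle point; optimal play is mixed.
Let the attacker play Flank with probability p. Expected payoff against Reinforce: (-2)p + (-3)(1−p) = p − 3; against Withdraw: (-6)p + 6(1−p) = −12p + 6.
Setting these equal: p − 3 = −12p + 6 ⇒ 13p = 9 ⇒ p = 9/13, and the value is (1)·(9/13) − 3 = -30/13.
For the defender: with q = P(Reinforce), equating Flank's and Center's payoffs gives 4q − 6 = −9q + 6 ⇒ q = 12/13.

-30/13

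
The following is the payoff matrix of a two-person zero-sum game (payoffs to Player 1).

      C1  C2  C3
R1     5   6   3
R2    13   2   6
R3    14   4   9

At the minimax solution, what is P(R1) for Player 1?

5/8

Row minima: R1 → 3, R2 → 2, R3 → 4; maximin = 4.
Column maxima: C1 → 14, C2 → 6, C3 → 9; minimax = 6.
4 ≠ 6, so there is no saddle point; optimal play is mixed.
R2 is strictly dominated by R3, so Player 1 never plays it.
C1 is strictly dominated by C3 (it gives Player 1 strictly more in every row), so Player 2 never plays it.
On the remaining 2×2 (R1, R3 vs C2, C3):
Let Player 1 play R1 with probability p. Expected payoff against C2: 6p + 4(1−p) = 2p + 4; against C3: 3p + 9(1−p) = −6p + 9.
Setting these equal: 2p + 4 = −6p + 9 ⇒ 8p = 5 ⇒ p = 5/8, and the value is (2)·(5/8) + 4 = 21/4.
For Player 2: with q = P(C2), equating R1's and R3's payoffs gives 3q + 3 = −5q + 9 ⇒ q = 3/4.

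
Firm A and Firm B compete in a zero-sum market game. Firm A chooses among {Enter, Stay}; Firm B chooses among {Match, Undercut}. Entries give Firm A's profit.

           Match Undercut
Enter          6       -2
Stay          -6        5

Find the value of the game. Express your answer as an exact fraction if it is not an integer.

18/19

Row minima: Enter → -2, Stay → -6; maximin = -2.
Column maxima: Match → 6, Undercut → 5; minimax = 5.
-2 ≠ 5, so there is no saddle point; optimal play is mixed.
Let Firm A play Enter with probability p. Expected payoff against Match: 6p + (-6)(1−p) = 12p − 6; against Undercut: (-2)p + 5(1−p) = −7p + 5.
Setting these equal: 12p − 6 = −7p + 5 ⇒ 19p = 11 ⇒ p = 11/19, and the value is (12)·(11/19) − 6 = 18/19.
For Firm B: with q = P(Match), equating Enter's and Stay's payoffs gives 8q − 2 = −11q + 5 ⇒ q = 7/19.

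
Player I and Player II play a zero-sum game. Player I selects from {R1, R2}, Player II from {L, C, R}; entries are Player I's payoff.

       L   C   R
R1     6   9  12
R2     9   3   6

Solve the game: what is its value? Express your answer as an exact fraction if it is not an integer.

7

Row minima: R1 → 6, R2 → 3; maximin = 6.
Column maxima: L → 9, C → 9, R → 12; minimax = 9.
6 ≠ 9, so there is no saddle point; optimal play is mixed.
R is strictly dominated by C (it gives Player I strictly more in every row), so Player II never plays it.
On the remaining 2×2 (R1, R2 vs L, C):
Let Player I play R1 with probability p. Expected payoff against L: 6p + 9(1−p) = −3p + 9; against C: 9p + 3(1−p) = 6p + 3.
Setting these equal: −3p + 9 = 6p + 3 ⇒ −9p = -6 ⇒ p = 2/3, and the value is (-3)·(2/3) + 9 = 7.
For Player II: with q = P(L), equating R1's and R2's payoffs gives −3q + 9 = 6q + 3 ⇒ q = 2/3.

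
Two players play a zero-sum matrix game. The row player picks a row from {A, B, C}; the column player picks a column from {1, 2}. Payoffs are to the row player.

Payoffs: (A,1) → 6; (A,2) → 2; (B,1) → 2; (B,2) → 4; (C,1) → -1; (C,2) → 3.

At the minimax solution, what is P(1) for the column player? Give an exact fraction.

1/3

Row minima: A → 2, B → 2, C → -1; maximin = 2.
Column maxima: 1 → 6, 2 → 4; minimax = 4.
2 ≠ 4, so there is no saddle point; optimal play is mixed.
C is strictly dominated by B, so the row player never plays it.
On the remaining 2×2 (A, B vs 1, 2):
Let the row player play A with probability p. Expected payoff against 1: 6p + 2(1−p) = 4p + 2; against 2: 2p + 4(1−p) = −2p + 4.
Setting these equal: 4p + 2 = −2p + 4 ⇒ 6p = 2 ⇒ p = 1/3, and the value is (4)·(1/3) + 2 = 10/3.
For the column player: with q = P(1), equating A's and B's payoffs gives 4q + 2 = −2q + 4 ⇒ q = 1/3.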